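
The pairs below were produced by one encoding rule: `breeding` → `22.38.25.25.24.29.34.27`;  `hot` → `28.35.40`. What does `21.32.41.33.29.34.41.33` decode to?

Letters become their 1-based position plus 20 (so a→21, b→22, …).
Undoing it on 21.32.41.33.29.34.41.33: 21→(21−20)÷1=1=a, 32→(32−20)÷1=12=l, 41→(41−20)÷1=21=u, 33→(33−20)÷1=13=m, 29→(29−20)÷1=9=i, 34→(34−20)÷1=14=n, 41→(41−20)÷1=21=u, 33→(33−20)÷1=13=m.

aluminum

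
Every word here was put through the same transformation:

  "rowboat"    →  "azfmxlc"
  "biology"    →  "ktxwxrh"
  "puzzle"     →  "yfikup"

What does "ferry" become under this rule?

opach

Shifts by position in rowboat: pos 0: r→a (+9), pos 1: o→z (+11), pos 2: w→f (+9), pos 3: b→m (+11) — repeating every 2. It's a Vigenère-style cipher with numeric key [9,11]: position i shifts by key[i mod 2].
On ferry: f+9=o, e+11=p, r+9=a, r+11=c, y+9=h.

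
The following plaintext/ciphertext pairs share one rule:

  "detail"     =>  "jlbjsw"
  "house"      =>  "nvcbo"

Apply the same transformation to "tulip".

zbtrz

Each letter shifts forward by (position + 6), i.e. 6, 7, 8, … — the shift grows by one for each successive letter.
On tulip: t+6=z, u+7=b, l+8=t, i+9=r, p+10=z.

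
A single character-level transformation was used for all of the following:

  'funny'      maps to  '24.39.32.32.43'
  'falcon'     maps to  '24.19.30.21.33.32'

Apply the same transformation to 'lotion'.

f is letter #6 and maps to 24: an offset of 18. Each letter is replaced by its alphabet position (a=1..z=26) + 18.
Applying it to lotion: l=12→30, o=15→33, t=20→38, i=9→27, o=15→33, n=14→32.

30.33.38.27.33.32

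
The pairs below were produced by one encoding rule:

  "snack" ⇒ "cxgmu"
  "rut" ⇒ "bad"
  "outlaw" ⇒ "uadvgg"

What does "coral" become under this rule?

mubgv

The shift depends on letter class: consonant s→c is +10, but vowel a→g is +6. Two shifts are in play — +6 for a/e/i/o/u, +10 for every other letter.
For coral: c(cons)+10=m, o(vowel)+6=u, r(cons)+10=b, a(vowel)+6=g, l(cons)+10=v.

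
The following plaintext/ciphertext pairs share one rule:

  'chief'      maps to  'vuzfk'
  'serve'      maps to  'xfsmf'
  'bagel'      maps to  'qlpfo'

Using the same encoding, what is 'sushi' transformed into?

xhxuz

This is an affine cipher: with a=0,…,z=25, each position x becomes (5x+11) mod 26.
On sushi: s(18)→5·18+11≡23=x; u(20)→5·20+11≡7=h; s(18)→5·18+11≡23=x; h(7)→5·7+11≡20=u; i(8)→5·8+11≡25=z (all mod 26).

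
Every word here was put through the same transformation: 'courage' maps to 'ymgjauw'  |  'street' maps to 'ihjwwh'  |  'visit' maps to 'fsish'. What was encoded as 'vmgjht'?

c(2)→y(24) and o(14)→m(12) fit y≡25x+0 (mod 26); the inverse of 25 mod 26 is 25. Each letter's alphabet position (a=0..z=25) is mapped through 25·x+0 mod 26 — an affine cipher.
Reversing it on vmgjht: v(21)→25·(21−0)≡5=f; m(12)→25·(12−0)≡14=o; g(6)→25·(6−0)≡20=u; j(9)→25·(9−0)≡17=r; h(7)→25·(7−0)≡19=t; t(19)→25·(19−0)≡7=h (all mod 26).

fourth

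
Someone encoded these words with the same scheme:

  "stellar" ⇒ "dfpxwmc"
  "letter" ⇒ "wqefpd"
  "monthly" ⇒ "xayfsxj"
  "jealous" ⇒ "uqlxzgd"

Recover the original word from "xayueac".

monitor

Shifts by position in stellar: pos 0: s→d (+11), pos 1: t→f (+12), pos 2: e→p (+11), pos 3: l→x (+12) — repeating every 2. The shifts repeat in a cycle of length 2: positions 0,1,… shift by +11, +12, then the pattern repeats.
Reversing it on xayueac: x−11=m, a−12=o, y−11=n, u−12=i, e−11=t, a−12=o, c−11=r.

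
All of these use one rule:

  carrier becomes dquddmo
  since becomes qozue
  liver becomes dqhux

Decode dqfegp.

Two steps: reverse the string, then apply a Caesar shift of +12.
Decoding dqfegp: shift back: d−12=r, q−12=e, f−12=t, e−12=s, g−12=u, p−12=d → retsud; then reverse → duster.

duster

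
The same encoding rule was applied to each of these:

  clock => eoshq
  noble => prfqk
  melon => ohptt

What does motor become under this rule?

orxtx

In clock: c→e is +2, l→o is +3, o→s is +4, c→h is +5 — the shift increases by 1 each position. Each letter shifts forward by (position + 2), i.e. 2, 3, 4, … — the shift grows by one for each successive letter.
For motor: m+2=o, o+3=r, t+4=x, o+5=t, r+6=x.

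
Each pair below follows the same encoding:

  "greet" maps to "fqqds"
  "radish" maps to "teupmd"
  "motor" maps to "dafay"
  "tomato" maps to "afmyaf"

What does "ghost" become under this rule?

feats

The output letters match the input read backwards, each shifted +12: greet reversed is teerg. The word is reversed, then every letter is shifted forward by 12.
For ghost: reverse → tsohg; then shift: t+12=f, s+12=e, o+12=a, h+12=t, g+12=s.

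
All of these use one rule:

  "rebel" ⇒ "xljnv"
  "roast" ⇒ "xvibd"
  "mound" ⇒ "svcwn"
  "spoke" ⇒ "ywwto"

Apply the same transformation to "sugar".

ybojb

In rebel: r→x is +6, e→l is +7, b→j is +8, e→n is +9 — the shift increases by 1 each position. The shift increases by 1 at each position, starting from +6: 6, 7, 8, ….
On sugar: s+6=y, u+7=b, g+8=o, a+9=j, r+10=b.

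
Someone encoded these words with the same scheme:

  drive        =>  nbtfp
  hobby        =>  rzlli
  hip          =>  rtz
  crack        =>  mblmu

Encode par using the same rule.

zlb

Vowels shift forward by 11 and consonants shift forward by 10.
For par: p(cons)+10=z, a(vowel)+11=l, r(cons)+10=b.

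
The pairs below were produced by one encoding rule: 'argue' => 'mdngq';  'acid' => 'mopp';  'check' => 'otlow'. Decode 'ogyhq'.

Shifts by position in argue: pos 0: a→m (+12), pos 1: r→d (+12), pos 2: g→n (+7), pos 3: u→g (+12), pos 4: e→q (+12) — repeating every 3. It's a Vigenère-style cipher with numeric key [12,12,7]: position i shifts by key[i mod 3].
Undoing it on ogyhq: o−12=c, g−12=u, y−7=r, h−12=v, q−12=e.

curve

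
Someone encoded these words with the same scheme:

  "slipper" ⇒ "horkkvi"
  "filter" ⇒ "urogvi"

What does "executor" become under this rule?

vcvxfgli

Letters are reflected about the middle of the alphabet (position → 25−position): Atbash.
Applying it to executor: e↔v, x↔c, e↔v, c↔x, u↔f, t↔g, o↔l, r↔i.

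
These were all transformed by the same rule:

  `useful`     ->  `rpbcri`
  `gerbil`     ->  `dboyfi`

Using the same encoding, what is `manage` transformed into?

jxkxdb

Compare letters: u→r is +23, s→p is +23, e→b is +23 — a constant shift. Each letter is shifted forward by 23 in the alphabet (a Caesar shift of +23).
Applying it to manage: m+23=j, a+23=x, n+23=k, a+23=x, g+23=d, e+23=b.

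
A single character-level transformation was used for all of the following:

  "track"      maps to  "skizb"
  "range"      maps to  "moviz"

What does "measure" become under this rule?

mzcaimu

The output letters match the input read backwards, each shifted +8: track reversed is kcart. The word is reversed, then every letter is shifted forward by 8.
For measure: reverse → erusaem; then shift: e+8=m, r+8=z, u+8=c, s+8=a, a+8=i, e+8=m, m+8=u.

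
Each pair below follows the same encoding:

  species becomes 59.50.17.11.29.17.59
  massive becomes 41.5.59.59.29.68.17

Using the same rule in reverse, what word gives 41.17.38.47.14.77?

melody

The formula is n = 3×(alphabet index, a=1) + 2.
Undoing it on 41.17.38.47.14.77: 41→(41−2)÷3=13=m, 17→(17−2)÷3=5=e, 38→(38−2)÷3=12=l, 47→(47−2)÷3=15=o, 14→(14−2)÷3=4=d, 77→(77−2)÷3=25=y.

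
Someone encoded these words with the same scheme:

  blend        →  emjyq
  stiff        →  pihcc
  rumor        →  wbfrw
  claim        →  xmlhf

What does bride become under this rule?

ewhqj

Each letter's alphabet position (a=0..z=25) is mapped through 19·x+11 mod 26 — an affine cipher.
On bride: b(1)→19·1+11≡4=e; r(17)→19·17+11≡22=w; i(8)→19·8+11≡7=h; d(3)→19·3+11≡16=q; e(4)→19·4+11≡9=j (all mod 26).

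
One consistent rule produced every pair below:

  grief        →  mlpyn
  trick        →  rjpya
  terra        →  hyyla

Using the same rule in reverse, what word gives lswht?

The output letters match the input read backwards, each shifted +7: grief reversed is feirg. Read the word backwards and shift each letter +7.
Undoing it on lswht: shift back: l−7=e, s−7=l, w−7=p, h−7=a, t−7=m → elpam; then reverse → maple.

maple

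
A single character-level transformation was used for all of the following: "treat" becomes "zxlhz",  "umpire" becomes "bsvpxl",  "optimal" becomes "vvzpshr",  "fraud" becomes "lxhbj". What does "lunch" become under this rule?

The rule splits by letter class: vowels +7, consonants +6.
Applying it to lunch: l(cons)+6=r, u(vowel)+7=b, n(cons)+6=t, c(cons)+6=i, h(cons)+6=n.

rbtin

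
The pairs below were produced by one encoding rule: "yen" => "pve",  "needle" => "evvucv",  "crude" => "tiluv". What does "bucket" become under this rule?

Compare letters: y→p is +17, e→v is +17, n→e is +17 — a constant shift. It's a constant shift of +17 (ROT17).
On bucket: b+17=s, u+17=l, c+17=t, k+17=b, e+17=v, t+17=k.

sltbvk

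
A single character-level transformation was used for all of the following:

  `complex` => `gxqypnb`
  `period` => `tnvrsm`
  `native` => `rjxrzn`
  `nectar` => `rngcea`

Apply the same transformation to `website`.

Shifts by position in complex: pos 0: c→g (+4), pos 1: o→x (+9), pos 2: m→q (+4), pos 3: p→y (+9) — repeating every 2. It's a Vigenère-style cipher with numeric key [4,9]: position i shifts by key[i mod 2].
For website: w+4=a, e+9=n, b+4=f, s+9=b, i+4=m, t+9=c, e+4=i.

anfbmci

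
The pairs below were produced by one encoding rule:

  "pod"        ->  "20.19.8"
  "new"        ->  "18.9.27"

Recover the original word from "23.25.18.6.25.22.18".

sunburn

Letters become their 1-based position plus 4 (so a→5, b→6, …).
Undoing it on 23.25.18.6.25.22.18: 23→(23−4)÷1=19=s, 25→(25−4)÷1=21=u, 18→(18−4)÷1=14=n, 6→(6−4)÷1=2=b, 25→(25−4)÷1=21=u, 22→(22−4)÷1=18=r, 18→(18−4)÷1=14=n.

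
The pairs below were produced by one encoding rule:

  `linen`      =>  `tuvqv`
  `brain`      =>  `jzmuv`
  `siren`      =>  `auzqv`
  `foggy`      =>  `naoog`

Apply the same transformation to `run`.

zgv

Two shifts are in play — +12 for a/e/i/o/u, +8 for every other letter.
For run: r(cons)+8=z, u(vowel)+12=g, n(cons)+8=v.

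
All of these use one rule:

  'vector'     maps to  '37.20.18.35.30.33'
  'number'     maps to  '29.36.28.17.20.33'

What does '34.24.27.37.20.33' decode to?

silver

v is letter #22 and maps to 37: an offset of 15. Letters become their 1-based position plus 15 (so a→16, b→17, …).
Undoing it on 34.24.27.37.20.33: 34→(34−15)÷1=19=s, 24→(24−15)÷1=9=i, 27→(27−15)÷1=12=l, 37→(37−15)÷1=22=v, 20→(20−15)÷1=5=e, 33→(33−15)÷1=18=r.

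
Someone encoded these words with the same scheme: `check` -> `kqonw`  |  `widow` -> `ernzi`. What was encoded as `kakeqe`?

In check: c→k is +8, h→q is +9, e→o is +10, c→n is +11 — the shift increases by 1 each position. The shift increases by 1 at each position, starting from +8: 8, 9, 10, ….
Decoding kakeqe: k−8=c, a−9=r, k−10=a, e−11=t, q−12=e, e−13=r.

crater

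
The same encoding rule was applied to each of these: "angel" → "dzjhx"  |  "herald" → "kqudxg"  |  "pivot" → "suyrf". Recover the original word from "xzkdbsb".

Shifts by position in angel: pos 0: a→d (+3), pos 1: n→z (+12), pos 2: g→j (+3), pos 3: e→h (+3), pos 4: l→x (+12) — repeating every 3. A repeating key of period 3 is used — shifts +3, +12, +3 over and over.
Undoing it on xzkdbsb: x−3=u, z−12=n, k−3=h, d−3=a, b−12=p, s−3=p, b−3=y.

unhappy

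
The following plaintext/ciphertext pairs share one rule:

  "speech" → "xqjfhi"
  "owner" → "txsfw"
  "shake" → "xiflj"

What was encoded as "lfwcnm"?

Shifts by position in speech: pos 0: s→x (+5), pos 1: p→q (+1), pos 2: e→j (+5), pos 3: e→f (+1) — repeating every 2. The shifts repeat in a cycle of length 2: positions 0,1,… shift by +5, +1, then the pattern repeats.
Undoing it on lfwcnm: l−5=g, f−1=e, w−5=r, c−1=b, n−5=i, m−1=l.

gerbil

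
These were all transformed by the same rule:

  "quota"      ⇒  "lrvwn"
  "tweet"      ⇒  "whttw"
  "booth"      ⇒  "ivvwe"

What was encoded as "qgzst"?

prize

q(16)→l(11) and u(20)→r(17) fit y≡21x+13 (mod 26); the inverse of 21 mod 26 is 5. Each letter's alphabet position (a=0..z=25) is mapped through 21·x+13 mod 26 — an affine cipher.
Undoing it on qgzst: q(16)→5·(16−13)≡15=p; g(6)→5·(6−13)≡17=r; z(25)→5·(25−13)≡8=i; s(18)→5·(18−13)≡25=z; t(19)→5·(19−13)≡4=e (all mod 26).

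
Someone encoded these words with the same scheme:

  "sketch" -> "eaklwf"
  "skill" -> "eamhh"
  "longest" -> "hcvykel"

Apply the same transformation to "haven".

This is an affine cipher: with a=0,…,z=25, each position x becomes (7x+8) mod 26.
For haven: h(7)→7·7+8≡5=f; a(0)→7·0+8≡8=i; v(21)→7·21+8≡25=z; e(4)→7·4+8≡10=k; n(13)→7·13+8≡21=v (all mod 26).

fizkv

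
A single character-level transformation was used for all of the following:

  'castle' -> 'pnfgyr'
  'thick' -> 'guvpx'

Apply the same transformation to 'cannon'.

Compare letters: c→p is +13, a→n is +13, s→f is +13 — a constant shift. Each letter is shifted forward by 13 in the alphabet (a Caesar shift of +13).
For cannon: c+13=p, a+13=n, n+13=a, n+13=a, o+13=b, n+13=a.

pnaaba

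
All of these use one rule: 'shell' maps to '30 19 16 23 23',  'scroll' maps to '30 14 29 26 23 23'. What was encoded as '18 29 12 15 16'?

s is letter #19 and maps to 30: an offset of 11. The number is (letter's place in the alphabet, a=1) + 11.
Undoing it on 18 29 12 15 16: 18→(18−11)÷1=7=g, 29→(29−11)÷1=18=r, 12→(12−11)÷1=1=a, 15→(15−11)÷1=4=d, 16→(16−11)÷1=5=e.

grade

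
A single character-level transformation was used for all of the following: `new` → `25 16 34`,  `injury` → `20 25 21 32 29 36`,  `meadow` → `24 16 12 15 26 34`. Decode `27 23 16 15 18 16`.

pledge

Each letter is replaced by its alphabet position (a=1..z=26) + 11.
Reversing it on 27 23 16 15 18 16: 27→(27−11)÷1=16=p, 23→(23−11)÷1=12=l, 16→(16−11)÷1=5=e, 15→(15−11)÷1=4=d, 18→(18−11)÷1=7=g, 16→(16−11)÷1=5=e.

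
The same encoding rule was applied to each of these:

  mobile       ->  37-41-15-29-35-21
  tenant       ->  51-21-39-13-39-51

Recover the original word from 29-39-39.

m(#13)→37 and o(#15)→41: differences scale by 2, so n = 2·pos + 11. With a=1..z=26, the number is 2·pos + 11.
Decoding 29-39-39: 29→(29−11)÷2=9=i, 39→(39−11)÷2=14=n, 39→(39−11)÷2=14=n.

inn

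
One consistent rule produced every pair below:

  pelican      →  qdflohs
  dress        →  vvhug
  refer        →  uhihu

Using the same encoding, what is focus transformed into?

vxfri

The output letters match the input read backwards, each shifted +3: pelican reversed is nacilep. Two steps: reverse the string, then apply a Caesar shift of +3.
For focus: reverse → sucof; then shift: s+3=v, u+3=x, c+3=f, o+3=r, f+3=i.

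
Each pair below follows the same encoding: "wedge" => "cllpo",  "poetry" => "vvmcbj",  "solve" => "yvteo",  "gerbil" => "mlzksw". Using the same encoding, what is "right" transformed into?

xpoqd

In wedge: w→c is +6, e→l is +7, d→l is +8, g→p is +9 — the shift increases by 1 each position. The shift increases by 1 at each position, starting from +6: 6, 7, 8, ….
On right: r+6=x, i+7=p, g+8=o, h+9=q, t+10=d.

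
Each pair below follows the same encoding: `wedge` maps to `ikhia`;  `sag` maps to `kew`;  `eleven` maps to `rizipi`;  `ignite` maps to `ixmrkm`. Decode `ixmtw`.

Read the word backwards and shift each letter +4.
Decoding ixmtw: shift back: i−4=e, x−4=t, m−4=i, t−4=p, w−4=s → etips; then reverse → spite.

spite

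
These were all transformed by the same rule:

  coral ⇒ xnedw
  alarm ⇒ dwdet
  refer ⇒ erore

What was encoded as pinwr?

c(2)→x(23) and o(14)→n(13) fit y≡23x+3 (mod 26); the inverse of 23 mod 26 is 17. This is an affine cipher: with a=0,…,z=25, each position x becomes (23x+3) mod 26.
Reversing it on pinwr: p(15)→17·(15−3)≡22=w; i(8)→17·(8−3)≡7=h; n(13)→17·(13−3)≡14=o; w(22)→17·(22−3)≡11=l; r(17)→17·(17−3)≡4=e (all mod 26).

whole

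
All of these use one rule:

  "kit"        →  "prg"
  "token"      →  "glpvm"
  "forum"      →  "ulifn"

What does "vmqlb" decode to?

Each letter is replaced by its mirror in the alphabet: a↔z, b↔y, c↔x, and so on (the Atbash cipher).
Undoing it on vmqlb: v↔e, m↔n, q↔j, l↔o, b↔y.

enjoy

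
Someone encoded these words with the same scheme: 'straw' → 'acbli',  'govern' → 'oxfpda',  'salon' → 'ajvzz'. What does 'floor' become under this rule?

nuyzd

Each letter shifts forward by (position + 8), i.e. 8, 9, 10, … — the shift grows by one for each successive letter.
For floor: f+8=n, l+9=u, o+10=y, o+11=z, r+12=d.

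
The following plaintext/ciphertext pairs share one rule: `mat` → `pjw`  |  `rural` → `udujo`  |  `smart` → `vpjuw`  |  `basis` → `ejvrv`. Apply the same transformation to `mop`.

The shift depends on letter class: consonant m→p is +3, but vowel a→j is +9. Two shifts are in play — +9 for a/e/i/o/u, +3 for every other letter.
Applying it to mop: m(cons)+3=p, o(vowel)+9=x, p(cons)+3=s.

pxs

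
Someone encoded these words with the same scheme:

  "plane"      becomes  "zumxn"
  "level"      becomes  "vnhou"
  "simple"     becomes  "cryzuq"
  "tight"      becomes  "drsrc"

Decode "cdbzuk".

Shifts by position in plane: pos 0: p→z (+10), pos 1: l→u (+9), pos 2: a→m (+12), pos 3: n→x (+10), pos 4: e→n (+9) — repeating every 3. It's a Vigenère-style cipher with numeric key [10,9,12]: position i shifts by key[i mod 3].
Undoing it on cdbzuk: c−10=s, d−9=u, b−12=p, z−10=p, u−9=l, k−12=y.

supply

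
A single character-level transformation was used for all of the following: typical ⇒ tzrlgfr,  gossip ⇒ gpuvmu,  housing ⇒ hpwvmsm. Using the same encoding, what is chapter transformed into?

cicsxjx

In typical: t→t is +0, y→z is +1, p→r is +2, i→l is +3 — the shift increases by 1 each position. The shift increases by 1 at each position, starting from +0: 0, 1, 2, ….
For chapter: c+0=c, h+1=i, a+2=c, p+3=s, t+4=x, e+5=j, r+6=x.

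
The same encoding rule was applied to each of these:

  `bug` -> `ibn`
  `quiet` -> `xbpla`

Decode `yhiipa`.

Compare letters: b→i is +7, u→b is +7, g→n is +7 — a constant shift. Each letter is shifted forward by 7 in the alphabet (a Caesar shift of +7).
Decoding yhiipa: y−7=r, h−7=a, i−7=b, i−7=b, p−7=i, a−7=t.

rabbit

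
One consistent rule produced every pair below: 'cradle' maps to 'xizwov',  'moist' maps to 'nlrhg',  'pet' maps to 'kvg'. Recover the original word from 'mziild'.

narrow

Each pair mirrors across the alphabet (c↔x, r↔i, a↔z): positions sum to 25. Each letter is replaced by its mirror in the alphabet: a↔z, b↔y, c↔x, and so on (the Atbash cipher).
Reversing it on mziild: m↔n, z↔a, i↔r, i↔r, l↔o, d↔w.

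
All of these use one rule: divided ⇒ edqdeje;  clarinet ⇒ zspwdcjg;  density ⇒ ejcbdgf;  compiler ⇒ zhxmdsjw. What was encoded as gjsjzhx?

telecom

d(3)→e(4) and i(8)→d(3) fit y≡5x+15 (mod 26); the inverse of 5 mod 26 is 21. This is an affine cipher: with a=0,…,z=25, each position x becomes (5x+15) mod 26.
Reversing it on gjsjzhx: g(6)→21·(6−15)≡19=t; j(9)→21·(9−15)≡4=e; s(18)→21·(18−15)≡11=l; j(9)→21·(9−15)≡4=e; z(25)→21·(25−15)≡2=c; h(7)→21·(7−15)≡14=o; x(23)→21·(23−15)≡12=m (all mod 26).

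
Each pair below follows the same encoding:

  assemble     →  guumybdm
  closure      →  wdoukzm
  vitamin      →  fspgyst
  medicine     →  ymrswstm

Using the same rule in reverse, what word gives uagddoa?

a(0)→g(6) and s(18)→u(20) fit y≡21x+6 (mod 26); the inverse of 21 mod 26 is 5. Each letter's alphabet position (a=0..z=25) is mapped through 21·x+6 mod 26 — an affine cipher.
Reversing it on uagddoa: u(20)→5·(20−6)≡18=s; a(0)→5·(0−6)≡22=w; g(6)→5·(6−6)≡0=a; d(3)→5·(3−6)≡11=l; d(3)→5·(3−6)≡11=l; o(14)→5·(14−6)≡14=o; a(0)→5·(0−6)≡22=w (all mod 26).

swallow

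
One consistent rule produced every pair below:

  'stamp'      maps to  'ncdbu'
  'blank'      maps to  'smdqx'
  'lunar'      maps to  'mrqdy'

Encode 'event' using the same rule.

lglqc

s(18)→n(13) and t(19)→c(2) fit y≡15x+3 (mod 26); the inverse of 15 mod 26 is 7. Treating letters as 0–25, the rule is x ↦ 15x + 3 (mod 26).
On event: e(4)→15·4+3≡11=l; v(21)→15·21+3≡6=g; e(4)→15·4+3≡11=l; n(13)→15·13+3≡16=q; t(19)→15·19+3≡2=c (all mod 26).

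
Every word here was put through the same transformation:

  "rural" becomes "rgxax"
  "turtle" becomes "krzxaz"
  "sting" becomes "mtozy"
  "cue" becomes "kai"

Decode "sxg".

arm

Two steps: reverse the string, then apply a Caesar shift of +6.
Decoding sxg: shift back: s−6=m, x−6=r, g−6=a → mra; then reverse → arm.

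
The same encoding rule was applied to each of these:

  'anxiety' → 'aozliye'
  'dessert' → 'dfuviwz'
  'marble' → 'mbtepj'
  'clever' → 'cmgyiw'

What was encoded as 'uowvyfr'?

In anxiety: a→a is +0, n→o is +1, x→z is +2, i→l is +3 — the shift increases by 1 each position. Each letter shifts forward by its position index (0, 1, 2, …) — the shift grows by one for each successive letter.
Reversing it on uowvyfr: u−0=u, o−1=n, w−2=u, v−3=s, y−4=u, f−5=a, r−6=l.

unusual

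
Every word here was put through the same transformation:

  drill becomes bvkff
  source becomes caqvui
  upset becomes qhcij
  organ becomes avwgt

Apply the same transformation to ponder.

hatbiv

d(3)→b(1) and r(17)→v(21) fit y≡7x+6 (mod 26); the inverse of 7 mod 26 is 15. Each letter's alphabet position (a=0..z=25) is mapped through 7·x+6 mod 26 — an affine cipher.
For ponder: p(15)→7·15+6≡7=h; o(14)→7·14+6≡0=a; n(13)→7·13+6≡19=t; d(3)→7·3+6≡1=b; e(4)→7·4+6≡8=i; r(17)→7·17+6≡21=v (all mod 26).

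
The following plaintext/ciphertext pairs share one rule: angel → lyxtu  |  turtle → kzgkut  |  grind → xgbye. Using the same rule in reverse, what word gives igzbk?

a(0)→l(11) and n(13)→y(24) fit y≡15x+11 (mod 26); the inverse of 15 mod 26 is 7. Treating letters as 0–25, the rule is x ↦ 15x + 11 (mod 26).
Decoding igzbk: i(8)→7·(8−11)≡5=f; g(6)→7·(6−11)≡17=r; z(25)→7·(25−11)≡20=u; b(1)→7·(1−11)≡8=i; k(10)→7·(10−11)≡19=t (all mod 26).

fruit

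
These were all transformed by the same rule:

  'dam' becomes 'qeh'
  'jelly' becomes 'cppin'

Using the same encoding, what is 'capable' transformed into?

ipfeteg

Read the word backwards and shift each letter +4.
On capable: reverse → elbapac; then shift: e+4=i, l+4=p, b+4=f, a+4=e, p+4=t, a+4=e, c+4=g.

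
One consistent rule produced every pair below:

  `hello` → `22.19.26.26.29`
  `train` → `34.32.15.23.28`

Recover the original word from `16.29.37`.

bow

The number is (letter's place in the alphabet, a=1) + 14.
Decoding 16.29.37: 16→(16−14)÷1=2=b, 29→(29−14)÷1=15=o, 37→(37−14)÷1=23=w.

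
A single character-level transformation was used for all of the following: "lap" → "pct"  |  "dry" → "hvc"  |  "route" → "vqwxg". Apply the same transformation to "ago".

The shift depends on letter class: consonant l→p is +4, but vowel a→c is +2. Vowels shift forward by 2 and consonants shift forward by 4.
Applying it to ago: a(vowel)+2=c, g(cons)+4=k, o(vowel)+2=q.

ckq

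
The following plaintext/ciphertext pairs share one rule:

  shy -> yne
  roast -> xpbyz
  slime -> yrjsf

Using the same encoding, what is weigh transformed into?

The shift depends on letter class: consonant s→y is +6, but vowel o→p is +1. The rule splits by letter class: vowels +1, consonants +6.
For weigh: w(cons)+6=c, e(vowel)+1=f, i(vowel)+1=j, g(cons)+6=m, h(cons)+6=n.

cfjmn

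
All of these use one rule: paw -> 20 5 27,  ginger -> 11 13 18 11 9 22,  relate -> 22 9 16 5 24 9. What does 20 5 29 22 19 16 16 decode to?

payroll

p is letter #16 and maps to 20: an offset of 4. Each letter is replaced by its alphabet position (a=1..z=26) + 4.
Reversing it on 20 5 29 22 19 16 16: 20→(20−4)÷1=16=p, 5→(5−4)÷1=1=a, 29→(29−4)÷1=25=y, 22→(22−4)÷1=18=r, 19→(19−4)÷1=15=o, 16→(16−4)÷1=12=l, 16→(16−4)÷1=12=l.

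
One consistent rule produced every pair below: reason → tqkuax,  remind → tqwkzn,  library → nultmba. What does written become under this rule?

Shifts by position in reason: pos 0: r→t (+2), pos 1: e→q (+12), pos 2: a→k (+10), pos 3: s→u (+2), pos 4: o→a (+12), pos 5: n→x (+10) — repeating every 3. The shifts repeat in a cycle of length 3: positions 0,1,… shift by +2, +12, +10, then the pattern repeats.
On written: w+2=y, r+12=d, i+10=s, t+2=v, t+12=f, e+10=o, n+2=p.

ydsvfop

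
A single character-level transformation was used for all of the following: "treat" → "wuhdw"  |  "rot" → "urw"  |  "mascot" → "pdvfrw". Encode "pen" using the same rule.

Compare letters: t→w is +3, r→u is +3, e→h is +3 — a constant shift. This is a Caesar cipher with shift 3.
Applying it to pen: p+3=s, e+3=h, n+3=q.

shq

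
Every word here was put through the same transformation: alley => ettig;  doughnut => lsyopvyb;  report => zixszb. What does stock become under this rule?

The shift depends on letter class: consonant l→t is +8, but vowel a→e is +4. The rule splits by letter class: vowels +4, consonants +8.
On stock: s(cons)+8=a, t(cons)+8=b, o(vowel)+4=s, c(cons)+8=k, k(cons)+8=s.

absks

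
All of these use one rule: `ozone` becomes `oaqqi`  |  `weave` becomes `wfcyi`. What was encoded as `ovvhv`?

In ozone: o→o is +0, z→a is +1, o→q is +2, n→q is +3 — the shift increases by 1 each position. Letter i (0-indexed) is shifted by i+0, so successive shifts are 0, 1, 2, ….
Undoing it on ovvhv: o−0=o, v−1=u, v−2=t, h−3=e, v−4=r.

outer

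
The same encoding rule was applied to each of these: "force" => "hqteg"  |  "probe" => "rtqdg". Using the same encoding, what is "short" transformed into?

ujqtv

Compare letters: f→h is +2, o→q is +2, r→t is +2 — a constant shift. Each letter is shifted forward by 2 in the alphabet (a Caesar shift of +2).
Applying it to short: s+2=u, h+2=j, o+2=q, r+2=t, t+2=v.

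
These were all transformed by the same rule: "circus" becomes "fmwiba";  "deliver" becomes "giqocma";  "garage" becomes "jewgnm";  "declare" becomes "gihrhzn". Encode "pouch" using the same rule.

In circus: c→f is +3, i→m is +4, r→w is +5, c→i is +6 — the shift increases by 1 each position. Letter i (0-indexed) is shifted by i+3, so successive shifts are 3, 4, 5, ….
On pouch: p+3=s, o+4=s, u+5=z, c+6=i, h+7=o.

sszio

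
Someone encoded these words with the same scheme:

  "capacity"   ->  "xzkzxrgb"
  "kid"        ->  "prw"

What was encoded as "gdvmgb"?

This is the alphabet-reversal cipher (Atbash): a becomes z, b becomes y, etc.
Reversing it on gdvmgb: g↔t, d↔w, v↔e, m↔n, g↔t, b↔y.

twenty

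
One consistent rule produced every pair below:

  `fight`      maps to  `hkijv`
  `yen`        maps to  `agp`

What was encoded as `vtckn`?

Compare letters: f→h is +2, i→k is +2, g→i is +2 — a constant shift. Every letter moves 2 places later in the alphabet, wrapping around z→a.
Decoding vtckn: v−2=t, t−2=r, c−2=a, k−2=i, n−2=l.

trail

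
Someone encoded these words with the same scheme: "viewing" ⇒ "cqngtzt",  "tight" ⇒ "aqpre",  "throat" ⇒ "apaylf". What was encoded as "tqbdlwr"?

mistake

In viewing: v→c is +7, i→q is +8, e→n is +9, w→g is +10 — the shift increases by 1 each position. Letter i (0-indexed) is shifted by i+7, so successive shifts are 7, 8, 9, ….
Reversing it on tqbdlwr: t−7=m, q−8=i, b−9=s, d−10=t, l−11=a, w−12=k, r−13=e.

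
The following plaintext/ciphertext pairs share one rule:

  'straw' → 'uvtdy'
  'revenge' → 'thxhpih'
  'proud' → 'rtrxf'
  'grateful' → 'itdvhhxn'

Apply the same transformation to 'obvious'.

Two shifts are in play — +3 for a/e/i/o/u, +2 for every other letter.
Applying it to obvious: o(vowel)+3=r, b(cons)+2=d, v(cons)+2=x, i(vowel)+3=l, o(vowel)+3=r, u(vowel)+3=x, s(cons)+2=u.

rdxlrxu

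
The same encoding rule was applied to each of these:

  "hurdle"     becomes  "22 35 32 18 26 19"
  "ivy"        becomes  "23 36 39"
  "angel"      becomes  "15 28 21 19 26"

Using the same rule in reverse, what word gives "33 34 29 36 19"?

The number is (letter's place in the alphabet, a=1) + 14.
Undoing it on 33 34 29 36 19: 33→(33−14)÷1=19=s, 34→(34−14)÷1=20=t, 29→(29−14)÷1=15=o, 36→(36−14)÷1=22=v, 19→(19−14)÷1=5=e.

stove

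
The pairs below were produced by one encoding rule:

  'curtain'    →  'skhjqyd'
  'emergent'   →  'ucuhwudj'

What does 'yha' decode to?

irk

Compare letters: c→s is +16, u→k is +16, r→h is +16 — a constant shift. It's a constant shift of +16 (ROT16).
Decoding yha: y−16=i, h−16=r, a−16=k.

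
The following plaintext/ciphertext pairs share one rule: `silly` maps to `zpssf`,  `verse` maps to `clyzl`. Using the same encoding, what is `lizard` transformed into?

Compare letters: s→z is +7, i→p is +7, l→s is +7 — a constant shift. This is a Caesar cipher with shift 7.
Applying it to lizard: l+7=s, i+7=p, z+7=g, a+7=h, r+7=y, d+7=k.

spghyk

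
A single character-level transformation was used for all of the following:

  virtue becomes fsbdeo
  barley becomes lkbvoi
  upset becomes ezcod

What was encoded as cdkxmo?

stance

Compare letters: v→f is +10, i→s is +10, r→b is +10 — a constant shift. Every letter moves 10 places later in the alphabet, wrapping around z→a.
Undoing it on cdkxmo: c−10=s, d−10=t, k−10=a, x−10=n, m−10=c, o−10=e.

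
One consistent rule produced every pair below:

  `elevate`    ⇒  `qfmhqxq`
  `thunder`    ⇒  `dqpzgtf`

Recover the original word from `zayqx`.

Two steps: reverse the string, then apply a Caesar shift of +12.
Reversing it on zayqx: shift back: z−12=n, a−12=o, y−12=m, q−12=e, x−12=l → nomel; then reverse → lemon.

lemon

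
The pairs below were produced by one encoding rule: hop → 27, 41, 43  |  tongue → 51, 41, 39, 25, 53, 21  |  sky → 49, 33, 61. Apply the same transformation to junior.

31, 53, 39, 29, 41, 47

h(#8)→27 and o(#15)→41: differences scale by 2, so n = 2·pos + 11. The formula is n = 2×(alphabet index, a=1) + 11.
Applying it to junior: j=10→31, u=21→53, n=14→39, i=9→29, o=15→41, r=18→47.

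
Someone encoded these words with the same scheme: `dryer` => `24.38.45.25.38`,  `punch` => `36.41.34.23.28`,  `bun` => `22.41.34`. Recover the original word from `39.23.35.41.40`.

scout

d is letter #4 and maps to 24: an offset of 20. Each letter is replaced by its alphabet position (a=1..z=26) + 20.
Reversing it on 39.23.35.41.40: 39→(39−20)÷1=19=s, 23→(23−20)÷1=3=c, 35→(35−20)÷1=15=o, 41→(41−20)÷1=21=u, 40→(40−20)÷1=20=t.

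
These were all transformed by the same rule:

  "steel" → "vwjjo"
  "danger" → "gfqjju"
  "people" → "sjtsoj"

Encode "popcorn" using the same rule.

The shift depends on letter class: consonant s→v is +3, but vowel e→j is +5. Two shifts are in play — +5 for a/e/i/o/u, +3 for every other letter.
For popcorn: p(cons)+3=s, o(vowel)+5=t, p(cons)+3=s, c(cons)+3=f, o(vowel)+5=t, r(cons)+3=u, n(cons)+3=q.

stsftuq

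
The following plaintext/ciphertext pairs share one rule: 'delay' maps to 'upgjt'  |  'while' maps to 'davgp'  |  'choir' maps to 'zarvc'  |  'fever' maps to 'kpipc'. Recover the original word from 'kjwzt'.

fancy

d(3)→u(20) and e(4)→p(15) fit y≡21x+9 (mod 26); the inverse of 21 mod 26 is 5. This is an affine cipher: with a=0,…,z=25, each position x becomes (21x+9) mod 26.
Reversing it on kjwzt: k(10)→5·(10−9)≡5=f; j(9)→5·(9−9)≡0=a; w(22)→5·(22−9)≡13=n; z(25)→5·(25−9)≡2=c; t(19)→5·(19−9)≡24=y (all mod 26).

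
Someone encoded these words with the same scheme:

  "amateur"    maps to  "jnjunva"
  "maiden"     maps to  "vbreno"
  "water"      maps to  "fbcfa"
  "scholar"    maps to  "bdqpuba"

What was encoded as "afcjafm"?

retired

Shifts by position in amateur: pos 0: a→j (+9), pos 1: m→n (+1), pos 2: a→j (+9), pos 3: t→u (+1) — repeating every 2. A repeating key of period 2 is used — shifts +9, +1 over and over.
Reversing it on afcjafm: a−9=r, f−1=e, c−9=t, j−1=i, a−9=r, f−1=e, m−9=d.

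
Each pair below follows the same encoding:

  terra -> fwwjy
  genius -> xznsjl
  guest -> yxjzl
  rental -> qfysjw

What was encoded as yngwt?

orbit

The output letters match the input read backwards, each shifted +5: terra reversed is arret. Read the word backwards and shift each letter +5.
Decoding yngwt: shift back: y−5=t, n−5=i, g−5=b, w−5=r, t−5=o → tibro; then reverse → orbit.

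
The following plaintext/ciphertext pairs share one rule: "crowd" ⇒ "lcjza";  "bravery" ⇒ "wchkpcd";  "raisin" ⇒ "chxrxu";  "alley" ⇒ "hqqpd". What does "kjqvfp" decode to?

volume

c(2)→l(11) and r(17)→c(2) fit y≡15x+7 (mod 26); the inverse of 15 mod 26 is 7. Treating letters as 0–25, the rule is x ↦ 15x + 7 (mod 26).
Reversing it on kjqvfp: k(10)→7·(10−7)≡21=v; j(9)→7·(9−7)≡14=o; q(16)→7·(16−7)≡11=l; v(21)→7·(21−7)≡20=u; f(5)→7·(5−7)≡12=m; p(15)→7·(15−7)≡4=e (all mod 26).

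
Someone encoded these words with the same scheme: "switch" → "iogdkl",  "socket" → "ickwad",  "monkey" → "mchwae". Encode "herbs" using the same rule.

s(18)→i(8) and w(22)→o(14) fit y≡21x+20 (mod 26); the inverse of 21 mod 26 is 5. Each letter's alphabet position (a=0..z=25) is mapped through 21·x+20 mod 26 — an affine cipher.
For herbs: h(7)→21·7+20≡11=l; e(4)→21·4+20≡0=a; r(17)→21·17+20≡13=n; b(1)→21·1+20≡15=p; s(18)→21·18+20≡8=i (all mod 26).

lanpi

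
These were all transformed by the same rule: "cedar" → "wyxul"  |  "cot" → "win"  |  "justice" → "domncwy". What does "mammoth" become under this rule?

Compare letters: c→w is +20, e→y is +20, d→x is +20 — a constant shift. It's a constant shift of +20 (ROT20).
For mammoth: m+20=g, a+20=u, m+20=g, m+20=g, o+20=i, t+20=n, h+20=b.

gugginb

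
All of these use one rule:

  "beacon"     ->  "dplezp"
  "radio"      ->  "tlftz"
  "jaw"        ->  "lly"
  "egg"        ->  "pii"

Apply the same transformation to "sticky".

uvtema

The shift depends on letter class: consonant b→d is +2, but vowel e→p is +11. The rule splits by letter class: vowels +11, consonants +2.
Applying it to sticky: s(cons)+2=u, t(cons)+2=v, i(vowel)+11=t, c(cons)+2=e, k(cons)+2=m, y(cons)+2=a.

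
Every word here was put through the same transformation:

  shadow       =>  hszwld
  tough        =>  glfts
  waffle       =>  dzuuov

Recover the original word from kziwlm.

Each pair mirrors across the alphabet (s↔h, h↔s, a↔z): positions sum to 25. Each letter is replaced by its mirror in the alphabet: a↔z, b↔y, c↔x, and so on (the Atbash cipher).
Undoing it on kziwlm: k↔p, z↔a, i↔r, w↔d, l↔o, m↔n.

pardon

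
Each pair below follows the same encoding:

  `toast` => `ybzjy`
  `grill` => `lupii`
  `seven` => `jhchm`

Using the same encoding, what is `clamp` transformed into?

dizxq

t(19)→y(24) and o(14)→b(1) fit y≡15x+25 (mod 26); the inverse of 15 mod 26 is 7. Treating letters as 0–25, the rule is x ↦ 15x + 25 (mod 26).
Applying it to clamp: c(2)→15·2+25≡3=d; l(11)→15·11+25≡8=i; a(0)→15·0+25≡25=z; m(12)→15·12+25≡23=x; p(15)→15·15+25≡16=q (all mod 26).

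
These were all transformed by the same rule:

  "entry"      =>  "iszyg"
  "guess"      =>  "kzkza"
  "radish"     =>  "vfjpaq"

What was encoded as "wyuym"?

Each letter shifts forward by (position + 4), i.e. 4, 5, 6, … — the shift grows by one for each successive letter.
Reversing it on wyuym: w−4=s, y−5=t, u−6=o, y−7=r, m−8=e.

store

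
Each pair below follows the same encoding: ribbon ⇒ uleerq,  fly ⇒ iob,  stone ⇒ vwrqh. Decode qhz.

new

Compare letters: r→u is +3, i→l is +3, b→e is +3 — a constant shift. This is a Caesar cipher with shift 3.
Decoding qhz: q−3=n, h−3=e, z−3=w.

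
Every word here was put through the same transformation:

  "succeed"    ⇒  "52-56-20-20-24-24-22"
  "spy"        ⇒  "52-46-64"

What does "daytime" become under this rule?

22-16-64-54-32-40-24

s(#19)→52 and u(#21)→56: differences scale by 2, so n = 2·pos + 14. With a=1..z=26, the number is 2·pos + 14.
Applying it to daytime: d=4→22, a=1→16, y=25→64, t=20→54, i=9→32, m=13→40, e=5→24.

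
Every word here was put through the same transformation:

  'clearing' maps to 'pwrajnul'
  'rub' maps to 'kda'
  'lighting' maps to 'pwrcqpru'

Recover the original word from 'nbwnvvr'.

Read the word backwards and shift each letter +9.
Reversing it on nbwnvvr: shift back: n−9=e, b−9=s, w−9=n, n−9=e, v−9=m, v−9=m, r−9=i → esnemmi; then reverse → immense.

immense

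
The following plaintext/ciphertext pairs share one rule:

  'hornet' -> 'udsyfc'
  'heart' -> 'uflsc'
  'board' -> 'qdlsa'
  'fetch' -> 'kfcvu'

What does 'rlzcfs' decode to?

waiter

Treating letters as 0–25, the rule is x ↦ 5x + 11 (mod 26).
Decoding rlzcfs: r(17)→21·(17−11)≡22=w; l(11)→21·(11−11)≡0=a; z(25)→21·(25−11)≡8=i; c(2)→21·(2−11)≡19=t; f(5)→21·(5−11)≡4=e; s(18)→21·(18−11)≡17=r (all mod 26).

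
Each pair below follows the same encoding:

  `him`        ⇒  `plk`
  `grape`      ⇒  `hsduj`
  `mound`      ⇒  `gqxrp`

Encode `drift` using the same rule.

Two steps: reverse the string, then apply a Caesar shift of +3.
On drift: reverse → tfird; then shift: t+3=w, f+3=i, i+3=l, r+3=u, d+3=g.

wilug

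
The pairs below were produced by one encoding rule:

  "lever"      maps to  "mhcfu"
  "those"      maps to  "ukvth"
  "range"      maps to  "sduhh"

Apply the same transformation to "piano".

qlhor

Shifts by position in lever: pos 0: l→m (+1), pos 1: e→h (+3), pos 2: v→c (+7), pos 3: e→f (+1), pos 4: r→u (+3) — repeating every 3. The shifts repeat in a cycle of length 3: positions 0,1,… shift by +1, +3, +7, then the pattern repeats.
For piano: p+1=q, i+3=l, a+7=h, n+1=o, o+3=r.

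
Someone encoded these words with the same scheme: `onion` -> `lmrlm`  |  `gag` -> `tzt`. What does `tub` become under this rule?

Each pair mirrors across the alphabet (o↔l, n↔m, i↔r): positions sum to 25. Letters are reflected about the middle of the alphabet (position → 25−position): Atbash.
On tub: t↔g, u↔f, b↔y.

gfy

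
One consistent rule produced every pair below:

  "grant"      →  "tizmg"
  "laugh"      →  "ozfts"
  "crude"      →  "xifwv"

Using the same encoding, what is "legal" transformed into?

Letters are reflected about the middle of the alphabet (position → 25−position): Atbash.
Applying it to legal: l↔o, e↔v, g↔t, a↔z, l↔o.

ovtzo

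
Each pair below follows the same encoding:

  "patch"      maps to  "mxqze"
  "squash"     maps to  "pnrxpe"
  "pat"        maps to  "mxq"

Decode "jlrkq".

mount

This is a Caesar cipher with shift 23.
Decoding jlrkq: j−23=m, l−23=o, r−23=u, k−23=n, q−23=t.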